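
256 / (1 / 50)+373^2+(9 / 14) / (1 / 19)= 2127177 / 14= 151941.21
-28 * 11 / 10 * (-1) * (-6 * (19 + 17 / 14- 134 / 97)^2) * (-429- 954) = 5970317128875 / 65863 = 90647512.70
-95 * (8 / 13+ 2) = -3230 / 13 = -248.46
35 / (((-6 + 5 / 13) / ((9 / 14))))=-585 / 146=-4.01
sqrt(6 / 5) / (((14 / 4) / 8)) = 16 * sqrt(30) / 35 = 2.50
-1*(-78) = 78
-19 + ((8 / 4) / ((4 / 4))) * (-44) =-107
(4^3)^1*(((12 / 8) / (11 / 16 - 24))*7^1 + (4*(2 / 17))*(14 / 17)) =-433664 / 107797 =-4.02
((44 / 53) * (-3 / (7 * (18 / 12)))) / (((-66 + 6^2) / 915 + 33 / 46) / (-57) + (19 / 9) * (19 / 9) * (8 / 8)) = -380022192 / 7121154677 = -0.05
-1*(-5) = 5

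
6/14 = 3/7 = 0.43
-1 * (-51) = 51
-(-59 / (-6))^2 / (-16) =3481 / 576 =6.04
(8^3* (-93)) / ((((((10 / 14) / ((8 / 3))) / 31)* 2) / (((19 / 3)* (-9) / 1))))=785283072 / 5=157056614.40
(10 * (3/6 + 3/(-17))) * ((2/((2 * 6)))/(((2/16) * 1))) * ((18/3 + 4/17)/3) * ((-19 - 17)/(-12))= 23320/867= 26.90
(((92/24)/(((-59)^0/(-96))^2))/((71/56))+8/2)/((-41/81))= -160270812/2911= -55056.96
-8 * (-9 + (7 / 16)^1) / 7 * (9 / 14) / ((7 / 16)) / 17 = 4932 / 5831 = 0.85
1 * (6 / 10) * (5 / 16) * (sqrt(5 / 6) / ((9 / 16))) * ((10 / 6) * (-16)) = -40 * sqrt(30) / 27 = -8.11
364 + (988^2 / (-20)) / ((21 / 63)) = -730288 / 5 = -146057.60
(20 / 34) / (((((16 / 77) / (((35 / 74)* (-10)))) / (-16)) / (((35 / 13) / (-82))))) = -2358125 / 335257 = -7.03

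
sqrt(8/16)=sqrt(2)/2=0.71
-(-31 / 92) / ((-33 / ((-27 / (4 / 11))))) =279 / 368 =0.76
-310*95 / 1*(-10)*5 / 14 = 736250 / 7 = 105178.57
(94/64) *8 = 47/4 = 11.75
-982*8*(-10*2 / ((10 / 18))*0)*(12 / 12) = 0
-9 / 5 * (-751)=6759 / 5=1351.80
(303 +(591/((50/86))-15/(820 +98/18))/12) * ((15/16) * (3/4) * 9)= 11665159677/4754560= 2453.47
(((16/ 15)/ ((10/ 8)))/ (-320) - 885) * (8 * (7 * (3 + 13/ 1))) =-297360896/ 375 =-792962.39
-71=-71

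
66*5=330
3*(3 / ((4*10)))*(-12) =-27 / 10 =-2.70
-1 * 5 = -5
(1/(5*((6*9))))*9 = 1/30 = 0.03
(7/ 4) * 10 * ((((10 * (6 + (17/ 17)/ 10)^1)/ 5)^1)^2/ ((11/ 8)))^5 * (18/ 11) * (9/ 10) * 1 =6626761620076207059222528/ 17300400390625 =383040939541.91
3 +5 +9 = 17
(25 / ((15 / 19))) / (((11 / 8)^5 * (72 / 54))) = 778240 / 161051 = 4.83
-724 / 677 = -1.07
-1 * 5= -5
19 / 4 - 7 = -9 / 4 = -2.25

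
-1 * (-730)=730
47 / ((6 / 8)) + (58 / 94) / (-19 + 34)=44209 / 705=62.71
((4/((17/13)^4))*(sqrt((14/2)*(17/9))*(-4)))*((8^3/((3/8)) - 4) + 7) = -27223.37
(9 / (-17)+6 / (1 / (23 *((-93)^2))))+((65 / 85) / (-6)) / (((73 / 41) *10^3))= 1193561.47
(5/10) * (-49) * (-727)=35623/2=17811.50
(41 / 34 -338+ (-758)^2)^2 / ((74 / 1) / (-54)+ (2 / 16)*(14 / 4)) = -3166691576197500 / 8959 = -353464848331.01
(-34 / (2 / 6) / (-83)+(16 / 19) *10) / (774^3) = 7609 / 365615483724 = 0.00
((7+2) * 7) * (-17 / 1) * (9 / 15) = -3213 / 5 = -642.60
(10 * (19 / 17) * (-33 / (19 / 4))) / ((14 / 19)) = -12540 / 119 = -105.38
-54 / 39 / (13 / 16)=-288 / 169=-1.70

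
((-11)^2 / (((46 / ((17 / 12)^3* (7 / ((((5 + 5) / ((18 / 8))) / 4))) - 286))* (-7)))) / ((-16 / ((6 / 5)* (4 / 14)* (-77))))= 685104299 / 4121600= 166.22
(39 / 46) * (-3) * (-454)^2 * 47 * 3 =-73919470.70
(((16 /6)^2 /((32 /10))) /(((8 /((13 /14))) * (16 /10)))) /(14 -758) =-325 /1499904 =-0.00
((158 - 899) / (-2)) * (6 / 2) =2223 / 2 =1111.50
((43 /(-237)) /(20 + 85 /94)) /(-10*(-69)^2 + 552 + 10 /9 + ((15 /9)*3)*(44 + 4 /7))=14147 /76337949640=0.00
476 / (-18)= -238 / 9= -26.44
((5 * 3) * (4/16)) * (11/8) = 165/32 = 5.16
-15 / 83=-0.18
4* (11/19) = 2.32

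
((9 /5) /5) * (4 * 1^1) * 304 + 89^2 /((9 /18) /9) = 3575394 /25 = 143015.76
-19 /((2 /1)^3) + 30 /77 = -1223 /616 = -1.99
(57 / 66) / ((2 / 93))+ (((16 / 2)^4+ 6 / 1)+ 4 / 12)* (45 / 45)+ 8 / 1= 4150.49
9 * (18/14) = 11.57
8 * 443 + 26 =3570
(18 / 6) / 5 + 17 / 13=124 / 65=1.91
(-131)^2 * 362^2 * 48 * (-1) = -107944612032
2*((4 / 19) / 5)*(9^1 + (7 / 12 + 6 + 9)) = 118 / 57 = 2.07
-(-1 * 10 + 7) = 3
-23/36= -0.64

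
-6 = -6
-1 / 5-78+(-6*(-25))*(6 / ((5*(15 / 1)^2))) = -387 / 5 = -77.40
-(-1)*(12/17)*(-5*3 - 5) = -240/17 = -14.12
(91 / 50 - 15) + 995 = 49091 / 50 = 981.82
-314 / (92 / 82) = -6437 / 23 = -279.87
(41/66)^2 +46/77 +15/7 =95323/30492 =3.13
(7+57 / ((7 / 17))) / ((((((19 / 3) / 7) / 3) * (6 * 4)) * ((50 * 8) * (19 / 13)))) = 19851 / 577600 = 0.03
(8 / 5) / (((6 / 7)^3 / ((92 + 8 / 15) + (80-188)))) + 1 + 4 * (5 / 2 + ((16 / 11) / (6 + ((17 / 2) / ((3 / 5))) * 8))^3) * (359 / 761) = -395019556198117649 / 11763778341474225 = -33.58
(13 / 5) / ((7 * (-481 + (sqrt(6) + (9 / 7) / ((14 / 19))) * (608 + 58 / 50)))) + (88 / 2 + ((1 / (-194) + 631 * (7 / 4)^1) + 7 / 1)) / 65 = 1358122220 * sqrt(6) / 11331652587503 + 1015842115450543081 / 57156855651365132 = 17.77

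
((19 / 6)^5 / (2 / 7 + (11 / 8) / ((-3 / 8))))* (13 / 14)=-32189287 / 368064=-87.46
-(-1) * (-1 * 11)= -11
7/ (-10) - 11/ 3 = -131/ 30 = -4.37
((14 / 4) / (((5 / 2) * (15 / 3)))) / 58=7 / 1450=0.00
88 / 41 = 2.15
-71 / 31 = -2.29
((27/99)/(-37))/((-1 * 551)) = 3/224257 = 0.00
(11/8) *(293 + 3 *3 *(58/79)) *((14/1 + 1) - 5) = 1301795/316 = 4119.60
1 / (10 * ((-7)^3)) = -0.00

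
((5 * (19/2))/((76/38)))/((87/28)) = 665/87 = 7.64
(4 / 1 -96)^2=8464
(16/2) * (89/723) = 712/723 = 0.98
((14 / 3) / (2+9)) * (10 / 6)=70 / 99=0.71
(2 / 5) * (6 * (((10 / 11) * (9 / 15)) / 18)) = 4 / 55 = 0.07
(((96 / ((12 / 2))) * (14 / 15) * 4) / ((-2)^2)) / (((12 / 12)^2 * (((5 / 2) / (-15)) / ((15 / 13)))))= -1344 / 13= -103.38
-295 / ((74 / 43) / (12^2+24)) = -1065540 / 37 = -28798.38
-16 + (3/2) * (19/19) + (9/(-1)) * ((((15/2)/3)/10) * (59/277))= -16597/1108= -14.98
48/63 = 16/21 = 0.76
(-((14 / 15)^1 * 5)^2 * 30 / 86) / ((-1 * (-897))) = -980 / 115713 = -0.01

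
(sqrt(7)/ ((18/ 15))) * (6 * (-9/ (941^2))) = -45 * sqrt(7)/ 885481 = -0.00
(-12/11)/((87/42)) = -168/319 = -0.53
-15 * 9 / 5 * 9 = -243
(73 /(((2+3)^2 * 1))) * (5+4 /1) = 657 /25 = 26.28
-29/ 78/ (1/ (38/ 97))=-551/ 3783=-0.15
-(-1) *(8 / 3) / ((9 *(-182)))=-4 / 2457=-0.00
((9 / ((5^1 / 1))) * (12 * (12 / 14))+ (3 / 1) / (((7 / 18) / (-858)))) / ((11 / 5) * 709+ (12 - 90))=-7452 / 1673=-4.45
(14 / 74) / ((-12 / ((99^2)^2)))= -224139069 / 148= -1514453.17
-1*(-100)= 100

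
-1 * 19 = -19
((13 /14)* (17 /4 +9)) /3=689 /168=4.10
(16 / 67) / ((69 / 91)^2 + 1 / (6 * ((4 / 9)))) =1059968 / 4216377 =0.25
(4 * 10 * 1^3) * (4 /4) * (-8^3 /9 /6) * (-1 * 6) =20480 /9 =2275.56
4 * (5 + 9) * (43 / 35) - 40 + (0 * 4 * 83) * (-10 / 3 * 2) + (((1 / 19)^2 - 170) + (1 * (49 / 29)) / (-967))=-7147155468 / 50617615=-141.20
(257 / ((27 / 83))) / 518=21331 / 13986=1.53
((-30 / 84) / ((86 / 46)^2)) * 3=-7935 / 25886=-0.31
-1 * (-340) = 340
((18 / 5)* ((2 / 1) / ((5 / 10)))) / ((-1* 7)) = -72 / 35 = -2.06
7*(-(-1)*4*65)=1820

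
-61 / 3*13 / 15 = -793 / 45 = -17.62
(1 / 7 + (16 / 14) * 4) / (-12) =-11 / 28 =-0.39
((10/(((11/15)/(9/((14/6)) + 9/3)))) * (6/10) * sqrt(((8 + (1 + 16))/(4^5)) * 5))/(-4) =-675 * sqrt(5)/308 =-4.90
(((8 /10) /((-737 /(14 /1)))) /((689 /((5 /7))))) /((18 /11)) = -4 /415467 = -0.00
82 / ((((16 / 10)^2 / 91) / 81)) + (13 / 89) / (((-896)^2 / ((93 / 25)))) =236102.34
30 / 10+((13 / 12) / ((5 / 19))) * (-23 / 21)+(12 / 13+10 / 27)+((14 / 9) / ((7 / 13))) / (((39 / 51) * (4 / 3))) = 128651 / 49140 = 2.62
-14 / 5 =-2.80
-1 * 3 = -3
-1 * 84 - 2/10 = -421/5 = -84.20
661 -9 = 652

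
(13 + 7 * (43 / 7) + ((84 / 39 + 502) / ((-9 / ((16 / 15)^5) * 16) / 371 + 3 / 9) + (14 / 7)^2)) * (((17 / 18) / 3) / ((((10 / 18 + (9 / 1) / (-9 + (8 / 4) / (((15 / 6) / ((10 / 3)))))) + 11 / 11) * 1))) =25895524068866 / 1139408569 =22727.16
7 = 7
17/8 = 2.12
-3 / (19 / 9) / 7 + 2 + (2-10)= -825 / 133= -6.20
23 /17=1.35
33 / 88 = 3 / 8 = 0.38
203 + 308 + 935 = 1446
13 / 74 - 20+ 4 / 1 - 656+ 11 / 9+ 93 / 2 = -207826 / 333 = -624.10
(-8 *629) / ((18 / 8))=-20128 / 9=-2236.44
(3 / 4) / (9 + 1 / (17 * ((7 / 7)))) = 51 / 616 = 0.08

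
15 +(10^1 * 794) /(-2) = -3955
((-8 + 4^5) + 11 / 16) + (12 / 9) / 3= 146467 / 144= 1017.13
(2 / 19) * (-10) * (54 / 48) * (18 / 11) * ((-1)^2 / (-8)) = 405 / 1672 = 0.24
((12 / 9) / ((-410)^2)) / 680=1 / 85731000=0.00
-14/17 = -0.82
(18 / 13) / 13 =18 / 169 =0.11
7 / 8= 0.88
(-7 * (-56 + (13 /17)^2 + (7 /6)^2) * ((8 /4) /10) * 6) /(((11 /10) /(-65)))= -255882445 /9537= -26830.50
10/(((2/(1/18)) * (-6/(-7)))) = 35/108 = 0.32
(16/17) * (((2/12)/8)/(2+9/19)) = 19/2397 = 0.01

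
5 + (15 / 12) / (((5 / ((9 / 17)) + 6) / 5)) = 3005 / 556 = 5.40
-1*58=-58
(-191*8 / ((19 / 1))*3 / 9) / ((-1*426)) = 764 / 12141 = 0.06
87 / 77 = 1.13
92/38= 46/19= 2.42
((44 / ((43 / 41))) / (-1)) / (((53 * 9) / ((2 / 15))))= -0.01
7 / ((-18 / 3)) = -7 / 6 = -1.17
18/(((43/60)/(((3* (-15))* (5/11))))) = -243000/473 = -513.74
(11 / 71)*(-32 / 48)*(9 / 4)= -33 / 142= -0.23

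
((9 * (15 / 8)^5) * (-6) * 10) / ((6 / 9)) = -307546875 / 16384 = -18771.17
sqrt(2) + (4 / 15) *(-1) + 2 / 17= -38 / 255 + sqrt(2)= 1.27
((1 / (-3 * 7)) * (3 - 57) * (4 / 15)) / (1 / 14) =48 / 5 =9.60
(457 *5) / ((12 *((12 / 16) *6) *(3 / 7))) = 15995 / 162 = 98.73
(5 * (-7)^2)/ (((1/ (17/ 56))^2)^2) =417605/ 200704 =2.08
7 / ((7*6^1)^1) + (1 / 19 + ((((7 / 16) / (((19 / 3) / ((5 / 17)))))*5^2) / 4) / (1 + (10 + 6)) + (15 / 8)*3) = 6169355 / 1054272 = 5.85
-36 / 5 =-7.20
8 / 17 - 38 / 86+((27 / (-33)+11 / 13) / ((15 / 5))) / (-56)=125395 / 4390386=0.03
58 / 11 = 5.27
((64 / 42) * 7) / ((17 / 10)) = 320 / 51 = 6.27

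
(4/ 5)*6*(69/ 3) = 552/ 5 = 110.40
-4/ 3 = -1.33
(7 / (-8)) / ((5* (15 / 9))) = -21 / 200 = -0.10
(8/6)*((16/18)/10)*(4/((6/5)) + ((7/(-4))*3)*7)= -1604/405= -3.96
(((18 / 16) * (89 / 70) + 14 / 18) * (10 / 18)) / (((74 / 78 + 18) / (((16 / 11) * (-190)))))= -27488630 / 1536381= -17.89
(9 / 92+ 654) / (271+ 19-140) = 20059 / 4600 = 4.36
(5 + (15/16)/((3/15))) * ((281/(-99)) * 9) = -43555/176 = -247.47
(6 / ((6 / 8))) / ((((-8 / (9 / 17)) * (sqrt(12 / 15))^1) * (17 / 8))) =-36 * sqrt(5) / 289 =-0.28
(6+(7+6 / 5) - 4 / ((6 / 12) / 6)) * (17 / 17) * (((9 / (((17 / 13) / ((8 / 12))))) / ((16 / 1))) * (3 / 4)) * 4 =-19773 / 680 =-29.08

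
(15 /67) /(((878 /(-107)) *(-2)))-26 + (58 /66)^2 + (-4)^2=-1180537103 /128123028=-9.21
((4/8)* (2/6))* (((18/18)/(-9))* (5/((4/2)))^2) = -25/216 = -0.12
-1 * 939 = -939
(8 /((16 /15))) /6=5 /4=1.25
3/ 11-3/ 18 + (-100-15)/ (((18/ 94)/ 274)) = -32581319/ 198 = -164552.12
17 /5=3.40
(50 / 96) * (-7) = -175 / 48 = -3.65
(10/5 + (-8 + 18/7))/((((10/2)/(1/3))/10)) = -16/7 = -2.29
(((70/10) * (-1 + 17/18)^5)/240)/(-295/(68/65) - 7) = 119/2227914046080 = 0.00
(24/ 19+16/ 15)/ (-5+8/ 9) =-1992/ 3515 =-0.57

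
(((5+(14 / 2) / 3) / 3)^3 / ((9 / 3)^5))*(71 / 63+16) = 11489192 / 11160261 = 1.03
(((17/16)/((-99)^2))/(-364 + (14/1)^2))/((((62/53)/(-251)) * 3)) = 226151/4900186368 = 0.00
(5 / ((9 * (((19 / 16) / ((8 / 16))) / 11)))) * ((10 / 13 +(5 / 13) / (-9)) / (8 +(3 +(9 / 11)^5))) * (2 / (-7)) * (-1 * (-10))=-12046614800 / 25637509989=-0.47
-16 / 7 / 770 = -8 / 2695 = -0.00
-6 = -6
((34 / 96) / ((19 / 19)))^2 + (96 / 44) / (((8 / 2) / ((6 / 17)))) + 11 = 4876315 / 430848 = 11.32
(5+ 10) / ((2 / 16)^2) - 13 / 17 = 16307 / 17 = 959.24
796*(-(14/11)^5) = -428107904/161051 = -2658.21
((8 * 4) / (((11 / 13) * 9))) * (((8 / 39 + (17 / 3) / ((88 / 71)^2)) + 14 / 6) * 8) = 7522868 / 35937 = 209.33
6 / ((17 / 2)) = 12 / 17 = 0.71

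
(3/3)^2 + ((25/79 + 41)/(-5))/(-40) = 1.21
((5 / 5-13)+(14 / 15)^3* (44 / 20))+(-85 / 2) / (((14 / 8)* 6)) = -1684337 / 118125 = -14.26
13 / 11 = 1.18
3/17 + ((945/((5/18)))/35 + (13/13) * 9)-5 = 8617/85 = 101.38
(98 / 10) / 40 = 49 / 200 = 0.24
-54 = -54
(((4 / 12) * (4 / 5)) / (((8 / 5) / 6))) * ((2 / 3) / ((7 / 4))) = 8 / 21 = 0.38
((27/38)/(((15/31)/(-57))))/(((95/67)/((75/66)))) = -56079/836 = -67.08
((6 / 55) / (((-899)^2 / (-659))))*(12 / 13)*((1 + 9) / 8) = -11862 / 115572743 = -0.00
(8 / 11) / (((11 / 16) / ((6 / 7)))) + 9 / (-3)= -1773 / 847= -2.09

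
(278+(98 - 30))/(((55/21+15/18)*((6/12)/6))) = 174384/145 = 1202.65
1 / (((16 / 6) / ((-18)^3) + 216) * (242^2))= 2187 / 27665106524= 0.00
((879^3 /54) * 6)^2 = 5694403420935441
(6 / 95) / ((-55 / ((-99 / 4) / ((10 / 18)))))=243 / 4750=0.05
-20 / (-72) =5 / 18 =0.28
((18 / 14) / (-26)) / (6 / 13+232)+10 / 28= 15101 / 42308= 0.36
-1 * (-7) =7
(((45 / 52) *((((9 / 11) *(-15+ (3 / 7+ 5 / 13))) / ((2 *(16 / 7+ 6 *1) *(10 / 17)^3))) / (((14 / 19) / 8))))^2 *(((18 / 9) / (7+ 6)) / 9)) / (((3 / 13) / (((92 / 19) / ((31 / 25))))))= 302.39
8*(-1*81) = -648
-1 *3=-3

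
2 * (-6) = -12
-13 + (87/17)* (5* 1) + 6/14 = 1549/119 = 13.02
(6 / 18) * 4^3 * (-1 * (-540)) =11520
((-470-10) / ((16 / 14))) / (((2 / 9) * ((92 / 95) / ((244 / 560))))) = -156465 / 184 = -850.35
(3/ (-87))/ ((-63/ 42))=0.02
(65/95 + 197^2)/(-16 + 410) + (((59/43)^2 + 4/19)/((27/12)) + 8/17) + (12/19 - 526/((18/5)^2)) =59.95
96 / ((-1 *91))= -96 / 91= -1.05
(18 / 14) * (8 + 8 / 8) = 81 / 7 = 11.57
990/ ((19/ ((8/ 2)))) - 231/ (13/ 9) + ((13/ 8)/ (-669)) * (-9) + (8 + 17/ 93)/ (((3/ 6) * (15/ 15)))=2659021973/ 40980264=64.89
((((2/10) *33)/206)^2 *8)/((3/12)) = 8712/265225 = 0.03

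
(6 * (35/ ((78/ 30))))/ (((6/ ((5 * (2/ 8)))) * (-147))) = -0.11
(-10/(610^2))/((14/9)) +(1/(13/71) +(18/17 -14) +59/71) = -54346685779/8174069540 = -6.65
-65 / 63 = -1.03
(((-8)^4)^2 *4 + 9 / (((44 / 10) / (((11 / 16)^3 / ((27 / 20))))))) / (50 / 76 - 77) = -7834020405379 / 8911872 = -879054.41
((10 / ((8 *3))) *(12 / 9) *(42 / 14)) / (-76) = -5 / 228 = -0.02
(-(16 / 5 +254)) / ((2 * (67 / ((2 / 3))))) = -1286 / 1005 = -1.28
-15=-15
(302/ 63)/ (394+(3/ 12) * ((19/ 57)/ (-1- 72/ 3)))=30200/ 2482179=0.01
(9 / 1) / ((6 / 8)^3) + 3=24.33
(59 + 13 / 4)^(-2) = 16 / 62001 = 0.00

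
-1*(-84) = 84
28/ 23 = 1.22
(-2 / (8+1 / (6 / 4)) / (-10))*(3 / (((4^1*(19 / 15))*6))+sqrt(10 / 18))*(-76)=-38*sqrt(5) / 65-9 / 52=-1.48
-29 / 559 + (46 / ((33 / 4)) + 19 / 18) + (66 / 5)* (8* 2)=217.78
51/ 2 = 25.50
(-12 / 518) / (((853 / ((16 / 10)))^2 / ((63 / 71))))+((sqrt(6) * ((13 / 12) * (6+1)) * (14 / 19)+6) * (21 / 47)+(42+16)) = 4459 * sqrt(6) / 1786+136284876343468 / 2245928890525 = 66.80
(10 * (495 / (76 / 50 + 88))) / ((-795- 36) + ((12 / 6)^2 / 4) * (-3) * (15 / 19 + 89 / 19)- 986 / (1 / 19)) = -0.00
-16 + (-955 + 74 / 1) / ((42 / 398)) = -175655 / 21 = -8364.52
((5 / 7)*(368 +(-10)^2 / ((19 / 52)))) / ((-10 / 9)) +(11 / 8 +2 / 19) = -437337 / 1064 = -411.03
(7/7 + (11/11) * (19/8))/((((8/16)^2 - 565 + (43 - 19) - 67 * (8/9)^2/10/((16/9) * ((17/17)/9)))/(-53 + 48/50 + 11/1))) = 13851/56755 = 0.24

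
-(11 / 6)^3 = -1331 / 216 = -6.16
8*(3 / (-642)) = -4 / 107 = -0.04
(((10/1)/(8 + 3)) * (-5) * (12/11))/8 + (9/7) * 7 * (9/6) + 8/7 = 23755/1694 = 14.02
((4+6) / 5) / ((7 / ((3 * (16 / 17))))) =0.81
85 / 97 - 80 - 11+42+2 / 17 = -79162 / 1649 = -48.01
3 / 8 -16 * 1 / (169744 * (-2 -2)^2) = 63653 / 169744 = 0.37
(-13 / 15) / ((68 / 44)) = -143 / 255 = -0.56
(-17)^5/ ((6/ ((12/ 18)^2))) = -2839714/ 27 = -105174.59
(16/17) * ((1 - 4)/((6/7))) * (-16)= 896/17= 52.71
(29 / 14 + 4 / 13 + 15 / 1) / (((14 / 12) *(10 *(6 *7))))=3163 / 89180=0.04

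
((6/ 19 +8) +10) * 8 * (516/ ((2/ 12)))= 8619264/ 19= 453645.47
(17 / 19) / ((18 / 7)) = 119 / 342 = 0.35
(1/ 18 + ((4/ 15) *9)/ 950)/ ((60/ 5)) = 2483/ 513000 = 0.00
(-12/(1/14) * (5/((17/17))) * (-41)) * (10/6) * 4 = 229600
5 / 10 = 1 / 2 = 0.50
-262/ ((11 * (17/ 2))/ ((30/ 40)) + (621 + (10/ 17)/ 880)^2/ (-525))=307839100800/ 716594439089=0.43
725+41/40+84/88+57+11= 349791/440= 794.98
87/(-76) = -87/76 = -1.14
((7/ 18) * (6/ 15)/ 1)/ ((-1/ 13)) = -91/ 45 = -2.02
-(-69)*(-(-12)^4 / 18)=-79488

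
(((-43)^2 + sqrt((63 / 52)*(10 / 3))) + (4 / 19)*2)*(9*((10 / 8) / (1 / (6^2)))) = 405*sqrt(2730) / 26 + 14231295 / 19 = 749829.41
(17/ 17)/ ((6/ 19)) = 19/ 6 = 3.17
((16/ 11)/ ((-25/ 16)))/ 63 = -256/ 17325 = -0.01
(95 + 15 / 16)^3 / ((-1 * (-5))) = 723361075 / 4096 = 176601.82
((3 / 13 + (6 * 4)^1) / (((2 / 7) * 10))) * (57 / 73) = 25137 / 3796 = 6.62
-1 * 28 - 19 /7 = -215 /7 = -30.71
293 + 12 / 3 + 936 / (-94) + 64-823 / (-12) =236669 / 564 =419.63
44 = 44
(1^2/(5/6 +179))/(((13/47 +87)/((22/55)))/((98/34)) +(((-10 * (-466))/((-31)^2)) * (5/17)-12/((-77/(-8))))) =354741618/4840623817289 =0.00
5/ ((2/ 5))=25/ 2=12.50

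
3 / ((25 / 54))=162 / 25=6.48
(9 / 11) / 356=9 / 3916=0.00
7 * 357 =2499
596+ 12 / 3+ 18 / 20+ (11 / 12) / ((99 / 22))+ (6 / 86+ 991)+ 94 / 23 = 213124711 / 133515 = 1596.26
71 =71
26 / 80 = 13 / 40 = 0.32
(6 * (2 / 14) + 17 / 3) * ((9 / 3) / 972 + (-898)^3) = -32143605355159 / 6804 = -4724221833.50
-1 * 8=-8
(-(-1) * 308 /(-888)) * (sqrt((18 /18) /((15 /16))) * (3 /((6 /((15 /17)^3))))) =-5775 * sqrt(15) /181781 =-0.12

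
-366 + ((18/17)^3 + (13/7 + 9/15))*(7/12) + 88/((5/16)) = -82.27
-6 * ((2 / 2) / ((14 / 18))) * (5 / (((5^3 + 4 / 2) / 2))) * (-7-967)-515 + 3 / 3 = 69014 / 889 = 77.63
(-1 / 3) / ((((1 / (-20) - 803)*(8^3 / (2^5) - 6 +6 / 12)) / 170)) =6800 / 1011843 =0.01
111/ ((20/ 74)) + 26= 4367/ 10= 436.70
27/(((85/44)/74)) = 87912/85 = 1034.26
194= 194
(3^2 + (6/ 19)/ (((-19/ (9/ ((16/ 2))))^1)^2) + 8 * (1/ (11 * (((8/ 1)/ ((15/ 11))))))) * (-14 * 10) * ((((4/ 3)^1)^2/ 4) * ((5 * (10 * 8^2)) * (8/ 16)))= -2261878780000/ 2489817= -908451.82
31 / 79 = 0.39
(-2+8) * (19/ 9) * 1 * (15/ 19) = 10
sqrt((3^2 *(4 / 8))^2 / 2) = 9 *sqrt(2) / 4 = 3.18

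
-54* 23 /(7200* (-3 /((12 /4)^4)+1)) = -1863 /10400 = -0.18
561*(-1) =-561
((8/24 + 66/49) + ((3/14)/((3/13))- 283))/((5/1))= -56.08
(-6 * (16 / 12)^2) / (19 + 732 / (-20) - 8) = 5 / 12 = 0.42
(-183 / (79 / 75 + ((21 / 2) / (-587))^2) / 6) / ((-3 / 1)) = 1050935450 / 108916879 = 9.65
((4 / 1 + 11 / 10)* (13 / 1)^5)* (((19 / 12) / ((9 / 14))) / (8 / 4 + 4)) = 839493473 / 1080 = 777308.77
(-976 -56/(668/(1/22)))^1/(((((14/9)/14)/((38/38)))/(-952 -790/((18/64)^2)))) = 96089960.94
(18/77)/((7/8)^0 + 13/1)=9/539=0.02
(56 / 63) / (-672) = -1 / 756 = -0.00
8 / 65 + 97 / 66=6833 / 4290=1.59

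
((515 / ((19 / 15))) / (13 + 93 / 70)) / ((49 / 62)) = 4789500 / 133399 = 35.90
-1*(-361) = 361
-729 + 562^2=315115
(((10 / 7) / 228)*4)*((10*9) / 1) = 300 / 133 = 2.26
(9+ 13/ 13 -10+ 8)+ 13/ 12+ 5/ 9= 347/ 36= 9.64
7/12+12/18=5/4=1.25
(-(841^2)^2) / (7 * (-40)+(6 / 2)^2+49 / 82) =1850007029.40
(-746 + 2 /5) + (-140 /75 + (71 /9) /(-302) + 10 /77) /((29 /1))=-22628172803 /30346470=-745.66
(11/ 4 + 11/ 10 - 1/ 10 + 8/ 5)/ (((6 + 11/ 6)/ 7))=2247/ 470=4.78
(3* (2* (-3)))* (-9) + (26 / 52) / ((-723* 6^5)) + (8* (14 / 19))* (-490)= -582466661011 / 213637824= -2726.42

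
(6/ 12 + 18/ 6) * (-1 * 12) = -42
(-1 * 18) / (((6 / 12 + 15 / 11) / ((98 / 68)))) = -9702 / 697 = -13.92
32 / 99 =0.32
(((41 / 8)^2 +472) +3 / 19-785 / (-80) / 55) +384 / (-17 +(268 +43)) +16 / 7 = 1645749233 / 3277120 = 502.19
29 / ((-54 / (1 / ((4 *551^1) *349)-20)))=5127973 / 477432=10.74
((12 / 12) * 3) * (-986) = -2958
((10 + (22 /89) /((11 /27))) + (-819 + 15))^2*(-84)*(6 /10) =-1256485745088 /39605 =-31725432.27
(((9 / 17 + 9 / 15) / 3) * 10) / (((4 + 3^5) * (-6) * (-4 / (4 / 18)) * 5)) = 16 / 566865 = 0.00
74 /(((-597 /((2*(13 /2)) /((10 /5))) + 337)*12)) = 481 /19122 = 0.03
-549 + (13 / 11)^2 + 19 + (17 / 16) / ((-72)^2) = -5305179127 / 10036224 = -528.60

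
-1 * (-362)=362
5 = 5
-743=-743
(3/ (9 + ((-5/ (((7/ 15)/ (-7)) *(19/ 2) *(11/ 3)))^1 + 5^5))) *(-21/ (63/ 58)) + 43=14086243/ 327728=42.98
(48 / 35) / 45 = 16 / 525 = 0.03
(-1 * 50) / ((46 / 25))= -625 / 23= -27.17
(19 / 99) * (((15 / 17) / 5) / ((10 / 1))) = 19 / 5610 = 0.00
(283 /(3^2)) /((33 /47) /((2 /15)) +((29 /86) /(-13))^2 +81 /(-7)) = -116376673868 /23334215841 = -4.99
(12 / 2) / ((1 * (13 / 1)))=6 / 13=0.46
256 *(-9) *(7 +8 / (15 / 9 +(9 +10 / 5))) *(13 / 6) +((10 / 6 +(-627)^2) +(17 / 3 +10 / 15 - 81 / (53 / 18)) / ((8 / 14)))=1429926975 / 4028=354996.77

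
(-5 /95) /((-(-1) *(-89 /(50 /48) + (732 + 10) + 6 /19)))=-25 /312016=-0.00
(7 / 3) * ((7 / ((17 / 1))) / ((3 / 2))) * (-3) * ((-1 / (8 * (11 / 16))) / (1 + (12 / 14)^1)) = 1372 / 7293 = 0.19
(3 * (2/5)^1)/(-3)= -2/5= -0.40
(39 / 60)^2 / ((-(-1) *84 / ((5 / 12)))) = 169 / 80640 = 0.00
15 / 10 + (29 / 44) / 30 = 2009 / 1320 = 1.52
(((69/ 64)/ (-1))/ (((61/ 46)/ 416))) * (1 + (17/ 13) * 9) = -263442/ 61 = -4318.72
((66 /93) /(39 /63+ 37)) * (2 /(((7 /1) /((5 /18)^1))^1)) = 11 /7347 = 0.00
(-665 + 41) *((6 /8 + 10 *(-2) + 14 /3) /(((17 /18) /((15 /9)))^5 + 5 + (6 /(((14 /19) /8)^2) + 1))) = 10835370000000 /849354572993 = 12.76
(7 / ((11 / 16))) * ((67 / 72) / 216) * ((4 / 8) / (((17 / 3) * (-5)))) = -469 / 605880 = -0.00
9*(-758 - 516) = -11466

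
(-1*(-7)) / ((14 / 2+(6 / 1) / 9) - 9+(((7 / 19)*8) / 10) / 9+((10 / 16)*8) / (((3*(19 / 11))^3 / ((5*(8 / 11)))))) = -5.98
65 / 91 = 5 / 7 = 0.71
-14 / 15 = -0.93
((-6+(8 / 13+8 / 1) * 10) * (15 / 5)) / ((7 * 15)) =1042 / 455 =2.29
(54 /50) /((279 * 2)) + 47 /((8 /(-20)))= -91061 /775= -117.50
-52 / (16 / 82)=-533 / 2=-266.50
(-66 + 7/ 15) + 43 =-338/ 15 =-22.53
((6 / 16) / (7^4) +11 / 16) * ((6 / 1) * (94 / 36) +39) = 1083097 / 28812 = 37.59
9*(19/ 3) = 57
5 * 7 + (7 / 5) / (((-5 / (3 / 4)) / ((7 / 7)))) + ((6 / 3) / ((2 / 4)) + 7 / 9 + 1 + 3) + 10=48211 / 900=53.57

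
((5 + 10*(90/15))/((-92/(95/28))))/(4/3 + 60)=-18525/473984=-0.04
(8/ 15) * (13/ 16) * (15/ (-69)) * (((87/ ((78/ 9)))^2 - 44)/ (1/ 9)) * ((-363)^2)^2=-1999027538601291/ 2392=-835713853930.31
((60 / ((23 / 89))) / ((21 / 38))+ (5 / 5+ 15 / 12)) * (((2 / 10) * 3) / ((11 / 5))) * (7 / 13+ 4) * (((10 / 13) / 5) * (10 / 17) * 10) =2407279650 / 5088083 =473.12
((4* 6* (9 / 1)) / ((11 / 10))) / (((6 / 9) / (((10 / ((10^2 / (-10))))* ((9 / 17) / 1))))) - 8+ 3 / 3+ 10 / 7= -161.51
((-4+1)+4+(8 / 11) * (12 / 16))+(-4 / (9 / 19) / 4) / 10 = 1321 / 990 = 1.33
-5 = -5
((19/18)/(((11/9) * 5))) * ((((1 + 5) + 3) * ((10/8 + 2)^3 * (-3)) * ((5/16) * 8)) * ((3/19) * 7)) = -1245699/2816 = -442.36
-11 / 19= -0.58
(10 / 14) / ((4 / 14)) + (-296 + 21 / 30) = -1464 / 5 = -292.80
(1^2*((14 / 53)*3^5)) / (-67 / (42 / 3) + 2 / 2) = -16.96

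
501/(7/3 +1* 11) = 1503/40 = 37.58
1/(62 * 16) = 1/992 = 0.00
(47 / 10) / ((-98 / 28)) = -47 / 35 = -1.34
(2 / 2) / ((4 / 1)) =1 / 4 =0.25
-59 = -59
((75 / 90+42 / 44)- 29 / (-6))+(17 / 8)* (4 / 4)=2309 / 264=8.75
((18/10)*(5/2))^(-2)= 4/81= 0.05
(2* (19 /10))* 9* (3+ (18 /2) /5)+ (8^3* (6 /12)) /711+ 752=16291144 /17775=916.52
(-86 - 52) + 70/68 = -4657/34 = -136.97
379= 379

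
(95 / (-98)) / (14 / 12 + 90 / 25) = -1425 / 7007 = -0.20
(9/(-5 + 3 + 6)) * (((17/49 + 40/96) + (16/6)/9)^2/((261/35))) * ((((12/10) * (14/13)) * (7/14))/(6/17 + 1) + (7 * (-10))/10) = -6260715319/2831879232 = -2.21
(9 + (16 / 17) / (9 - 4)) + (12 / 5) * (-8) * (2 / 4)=-7 / 17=-0.41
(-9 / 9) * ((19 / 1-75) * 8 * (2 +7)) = 4032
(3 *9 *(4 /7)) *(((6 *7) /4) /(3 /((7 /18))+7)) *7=7938 /103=77.07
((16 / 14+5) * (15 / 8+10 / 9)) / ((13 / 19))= 175655 / 6552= 26.81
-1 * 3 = -3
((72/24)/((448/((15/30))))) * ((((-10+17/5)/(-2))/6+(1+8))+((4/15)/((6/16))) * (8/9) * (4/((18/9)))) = 17519/483840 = 0.04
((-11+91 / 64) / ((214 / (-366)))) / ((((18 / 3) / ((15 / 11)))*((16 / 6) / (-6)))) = -5048055 / 602624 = -8.38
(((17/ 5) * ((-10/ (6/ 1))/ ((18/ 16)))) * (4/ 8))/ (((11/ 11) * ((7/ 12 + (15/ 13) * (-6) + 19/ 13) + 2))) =3536/ 4041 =0.88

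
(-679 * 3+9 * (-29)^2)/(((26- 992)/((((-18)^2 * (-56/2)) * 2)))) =2389824/23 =103905.39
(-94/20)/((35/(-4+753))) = -5029/50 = -100.58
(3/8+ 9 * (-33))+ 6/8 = -2367/8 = -295.88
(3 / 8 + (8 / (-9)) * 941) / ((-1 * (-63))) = -60197 / 4536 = -13.27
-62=-62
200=200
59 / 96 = 0.61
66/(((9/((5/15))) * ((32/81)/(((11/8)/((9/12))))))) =363/32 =11.34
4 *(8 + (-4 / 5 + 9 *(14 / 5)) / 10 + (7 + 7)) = 2444 / 25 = 97.76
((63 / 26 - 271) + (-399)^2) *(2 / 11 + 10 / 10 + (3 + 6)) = 231405608 / 143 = 1618221.03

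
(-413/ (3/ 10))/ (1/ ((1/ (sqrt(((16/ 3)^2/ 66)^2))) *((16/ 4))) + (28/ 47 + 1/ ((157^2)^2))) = -11675667370564890/ 5966368847779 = -1956.91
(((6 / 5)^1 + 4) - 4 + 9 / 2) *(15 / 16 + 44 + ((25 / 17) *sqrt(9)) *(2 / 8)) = 262.43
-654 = -654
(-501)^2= 251001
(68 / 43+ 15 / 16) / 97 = 1733 / 66736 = 0.03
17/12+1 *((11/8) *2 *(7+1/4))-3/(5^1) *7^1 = 4117/240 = 17.15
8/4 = 2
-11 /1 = -11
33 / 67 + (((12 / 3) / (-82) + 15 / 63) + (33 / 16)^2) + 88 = 1372463383 / 14767872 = 92.94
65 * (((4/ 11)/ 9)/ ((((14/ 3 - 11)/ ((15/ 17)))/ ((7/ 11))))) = -9100/ 39083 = -0.23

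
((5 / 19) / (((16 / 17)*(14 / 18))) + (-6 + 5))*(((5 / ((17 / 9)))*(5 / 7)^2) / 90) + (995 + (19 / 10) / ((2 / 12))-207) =14170185881 / 17726240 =799.39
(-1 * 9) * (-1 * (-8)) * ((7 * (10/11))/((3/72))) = -120960/11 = -10996.36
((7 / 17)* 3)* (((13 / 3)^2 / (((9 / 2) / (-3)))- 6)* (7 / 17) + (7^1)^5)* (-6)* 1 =-107952782 / 867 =-124513.01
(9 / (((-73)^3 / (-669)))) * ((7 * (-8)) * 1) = -337176 / 389017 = -0.87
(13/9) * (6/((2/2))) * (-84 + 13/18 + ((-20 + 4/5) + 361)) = 302471/135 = 2240.53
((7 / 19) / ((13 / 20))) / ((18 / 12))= 280 / 741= 0.38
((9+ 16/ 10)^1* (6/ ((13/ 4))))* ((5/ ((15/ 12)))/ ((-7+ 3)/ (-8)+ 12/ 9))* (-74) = -2259072/ 715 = -3159.54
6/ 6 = 1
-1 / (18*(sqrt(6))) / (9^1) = -sqrt(6) / 972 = -0.00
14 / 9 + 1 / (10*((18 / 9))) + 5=1189 / 180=6.61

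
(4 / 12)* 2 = 2 / 3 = 0.67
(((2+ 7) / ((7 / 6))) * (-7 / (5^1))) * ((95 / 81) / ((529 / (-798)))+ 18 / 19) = 446072 / 50255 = 8.88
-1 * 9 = -9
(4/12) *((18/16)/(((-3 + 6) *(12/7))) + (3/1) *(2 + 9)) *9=3189/32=99.66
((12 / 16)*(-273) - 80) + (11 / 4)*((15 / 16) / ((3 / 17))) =-17289 / 64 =-270.14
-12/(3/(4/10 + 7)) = -148/5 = -29.60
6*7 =42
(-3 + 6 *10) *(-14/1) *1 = -798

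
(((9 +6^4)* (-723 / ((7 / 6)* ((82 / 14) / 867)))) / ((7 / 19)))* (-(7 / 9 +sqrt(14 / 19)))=10361681730 / 41 +4908165030* sqrt(266) / 287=531642931.11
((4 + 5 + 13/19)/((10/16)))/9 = 1472/855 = 1.72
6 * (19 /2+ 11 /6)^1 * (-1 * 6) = -408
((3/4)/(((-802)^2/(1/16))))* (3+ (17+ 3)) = 69/41165056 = 0.00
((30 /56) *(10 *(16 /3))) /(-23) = -200 /161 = -1.24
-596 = -596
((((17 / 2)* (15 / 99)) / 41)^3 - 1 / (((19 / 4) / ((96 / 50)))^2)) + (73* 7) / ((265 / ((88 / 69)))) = 12512170210044947119 / 5449721409523215000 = 2.30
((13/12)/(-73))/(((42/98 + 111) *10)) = -7/525600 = -0.00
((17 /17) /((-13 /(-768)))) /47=768 /611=1.26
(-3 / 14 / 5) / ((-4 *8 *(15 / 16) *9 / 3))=1 / 2100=0.00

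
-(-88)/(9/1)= 88/9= 9.78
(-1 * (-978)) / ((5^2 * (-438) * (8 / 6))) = -489 / 7300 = -0.07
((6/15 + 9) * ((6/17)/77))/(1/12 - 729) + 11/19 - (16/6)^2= -63947840119/9789598665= -6.53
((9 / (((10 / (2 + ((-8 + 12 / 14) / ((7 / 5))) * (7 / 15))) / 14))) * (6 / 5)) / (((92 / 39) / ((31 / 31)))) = -1404 / 575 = -2.44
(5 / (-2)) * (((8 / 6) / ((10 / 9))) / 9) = -1 / 3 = -0.33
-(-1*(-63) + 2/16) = -505/8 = -63.12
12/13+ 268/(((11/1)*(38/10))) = 19928/2717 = 7.33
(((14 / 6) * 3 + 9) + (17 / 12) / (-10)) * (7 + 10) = 32351 / 120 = 269.59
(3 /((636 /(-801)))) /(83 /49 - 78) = 39249 /792668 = 0.05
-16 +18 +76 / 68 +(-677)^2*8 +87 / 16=997326231 / 272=3666640.56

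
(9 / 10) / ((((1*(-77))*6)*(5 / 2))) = -0.00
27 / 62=0.44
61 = 61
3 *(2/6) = 1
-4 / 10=-2 / 5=-0.40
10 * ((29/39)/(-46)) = -145/897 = -0.16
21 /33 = 0.64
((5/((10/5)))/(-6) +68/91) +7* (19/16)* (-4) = -8987/273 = -32.92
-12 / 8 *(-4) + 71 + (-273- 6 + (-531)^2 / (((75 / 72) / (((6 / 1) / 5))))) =40577134 / 125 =324617.07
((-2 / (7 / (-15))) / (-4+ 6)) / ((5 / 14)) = 6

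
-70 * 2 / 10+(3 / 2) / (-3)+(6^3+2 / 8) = 807 / 4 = 201.75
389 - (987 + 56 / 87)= -52082 / 87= -598.64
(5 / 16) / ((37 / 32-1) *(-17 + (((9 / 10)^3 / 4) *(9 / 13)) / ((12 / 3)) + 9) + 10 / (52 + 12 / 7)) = -19552000 / 66251633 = -0.30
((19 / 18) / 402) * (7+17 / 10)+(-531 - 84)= -614.98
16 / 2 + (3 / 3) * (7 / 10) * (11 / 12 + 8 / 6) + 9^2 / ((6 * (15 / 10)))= 743 / 40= 18.58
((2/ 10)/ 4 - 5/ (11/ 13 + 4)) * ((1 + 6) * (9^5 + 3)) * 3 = -6087277/ 5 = -1217455.40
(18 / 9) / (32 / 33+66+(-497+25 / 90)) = -396 / 85091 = -0.00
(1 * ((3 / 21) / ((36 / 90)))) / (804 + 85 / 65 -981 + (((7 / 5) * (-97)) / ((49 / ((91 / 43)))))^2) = -3004625 / 1188688578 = -0.00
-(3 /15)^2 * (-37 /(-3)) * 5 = -37 /15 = -2.47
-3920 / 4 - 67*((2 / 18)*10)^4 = -7099780 / 6561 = -1082.12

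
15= 15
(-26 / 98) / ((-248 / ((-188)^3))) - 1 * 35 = -10850757 / 1519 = -7143.36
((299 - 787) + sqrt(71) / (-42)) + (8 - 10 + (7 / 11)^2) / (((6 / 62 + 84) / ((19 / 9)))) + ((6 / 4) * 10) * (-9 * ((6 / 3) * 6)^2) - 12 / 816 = -3847181992451 / 193053564 - sqrt(71) / 42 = -19928.26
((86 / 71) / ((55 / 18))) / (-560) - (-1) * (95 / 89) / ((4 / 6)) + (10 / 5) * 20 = 41.60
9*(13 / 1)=117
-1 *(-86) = 86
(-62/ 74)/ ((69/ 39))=-403/ 851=-0.47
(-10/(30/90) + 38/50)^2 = 534361/625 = 854.98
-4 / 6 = -0.67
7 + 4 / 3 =25 / 3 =8.33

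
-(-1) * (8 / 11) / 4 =2 / 11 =0.18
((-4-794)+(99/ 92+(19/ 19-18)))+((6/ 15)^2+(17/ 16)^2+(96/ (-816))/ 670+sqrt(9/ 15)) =-136247064787/ 167660800+sqrt(15)/ 5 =-811.86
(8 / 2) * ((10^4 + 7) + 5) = 40048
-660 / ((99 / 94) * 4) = -470 / 3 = -156.67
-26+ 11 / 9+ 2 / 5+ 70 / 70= -1052 / 45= -23.38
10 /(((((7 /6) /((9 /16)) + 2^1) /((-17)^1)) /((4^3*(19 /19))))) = -29376 /11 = -2670.55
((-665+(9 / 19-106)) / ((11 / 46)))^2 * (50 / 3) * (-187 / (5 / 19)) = -25699547904000 / 209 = -122964344038.28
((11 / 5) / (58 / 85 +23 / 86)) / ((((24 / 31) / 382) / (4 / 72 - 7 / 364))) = 809382937 / 19495944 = 41.52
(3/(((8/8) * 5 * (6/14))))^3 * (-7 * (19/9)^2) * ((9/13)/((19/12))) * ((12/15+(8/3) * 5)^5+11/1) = -78143620404241532/3701953125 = -21108754.69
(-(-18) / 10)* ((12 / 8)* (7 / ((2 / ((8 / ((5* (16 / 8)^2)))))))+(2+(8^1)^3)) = 46449 / 50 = 928.98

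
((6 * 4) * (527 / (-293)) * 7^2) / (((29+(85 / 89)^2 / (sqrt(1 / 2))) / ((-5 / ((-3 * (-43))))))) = 268489107376840 / 94783759058167 - 8444744441000 * sqrt(2) / 94783759058167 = 2.71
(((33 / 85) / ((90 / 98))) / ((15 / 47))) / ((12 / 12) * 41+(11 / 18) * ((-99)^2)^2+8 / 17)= 50666 / 2245394759625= 0.00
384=384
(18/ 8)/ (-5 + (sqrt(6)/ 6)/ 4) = -1080/ 2399 -9 *sqrt(6)/ 2399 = -0.46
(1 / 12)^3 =1 / 1728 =0.00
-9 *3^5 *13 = -28431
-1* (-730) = 730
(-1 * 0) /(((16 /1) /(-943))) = 0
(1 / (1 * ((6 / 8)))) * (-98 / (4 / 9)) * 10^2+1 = -29399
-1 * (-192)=192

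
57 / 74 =0.77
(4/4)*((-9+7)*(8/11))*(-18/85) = 288/935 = 0.31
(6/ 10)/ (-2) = -3/ 10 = -0.30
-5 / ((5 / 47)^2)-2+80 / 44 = -441.98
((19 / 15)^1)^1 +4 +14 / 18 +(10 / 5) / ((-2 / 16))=-448 / 45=-9.96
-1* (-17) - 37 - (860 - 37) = -843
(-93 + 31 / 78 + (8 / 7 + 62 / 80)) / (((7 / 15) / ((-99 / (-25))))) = -98037423 / 127400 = -769.52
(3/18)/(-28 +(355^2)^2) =1/95293803582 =0.00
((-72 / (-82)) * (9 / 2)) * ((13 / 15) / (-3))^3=-4394 / 46125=-0.10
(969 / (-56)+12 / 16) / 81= -103 / 504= -0.20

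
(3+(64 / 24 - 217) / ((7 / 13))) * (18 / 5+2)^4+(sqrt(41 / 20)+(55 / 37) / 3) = -8984268947 / 23125+sqrt(205) / 10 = -388507.50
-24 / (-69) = 8 / 23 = 0.35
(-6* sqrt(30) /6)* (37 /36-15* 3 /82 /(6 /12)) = 103* sqrt(30) /1476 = 0.38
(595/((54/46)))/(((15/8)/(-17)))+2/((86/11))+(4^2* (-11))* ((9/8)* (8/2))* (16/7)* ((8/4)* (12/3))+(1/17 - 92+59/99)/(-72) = -115964252959/6078996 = -19076.22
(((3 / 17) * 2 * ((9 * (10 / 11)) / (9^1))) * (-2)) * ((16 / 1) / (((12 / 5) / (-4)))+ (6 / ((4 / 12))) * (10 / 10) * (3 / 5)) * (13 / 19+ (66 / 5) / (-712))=630364 / 93005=6.78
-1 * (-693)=693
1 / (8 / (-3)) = -3 / 8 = -0.38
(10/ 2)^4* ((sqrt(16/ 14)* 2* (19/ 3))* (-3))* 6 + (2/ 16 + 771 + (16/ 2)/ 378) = 1165973/ 1512 - 285000* sqrt(14)/ 7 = -151567.76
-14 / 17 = -0.82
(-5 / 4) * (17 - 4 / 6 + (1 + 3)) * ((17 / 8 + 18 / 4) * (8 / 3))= -16165 / 36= -449.03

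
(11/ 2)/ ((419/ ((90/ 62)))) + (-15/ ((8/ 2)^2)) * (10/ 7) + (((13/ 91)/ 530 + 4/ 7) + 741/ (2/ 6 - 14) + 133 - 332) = -2007116359079/ 7903027160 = -253.97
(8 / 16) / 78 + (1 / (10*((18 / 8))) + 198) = 198.05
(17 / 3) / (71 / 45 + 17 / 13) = 3315 / 1688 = 1.96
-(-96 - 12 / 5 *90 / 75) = 2472 / 25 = 98.88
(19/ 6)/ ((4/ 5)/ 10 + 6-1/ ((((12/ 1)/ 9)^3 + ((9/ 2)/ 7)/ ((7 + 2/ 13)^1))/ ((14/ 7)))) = 13693775/ 22776648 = 0.60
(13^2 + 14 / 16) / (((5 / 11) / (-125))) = -373725 / 8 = -46715.62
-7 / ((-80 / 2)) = 7 / 40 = 0.18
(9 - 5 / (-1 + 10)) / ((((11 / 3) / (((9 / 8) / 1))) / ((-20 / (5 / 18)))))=-2052 / 11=-186.55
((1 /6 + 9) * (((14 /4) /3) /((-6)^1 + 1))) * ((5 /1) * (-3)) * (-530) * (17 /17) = -102025 /6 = -17004.17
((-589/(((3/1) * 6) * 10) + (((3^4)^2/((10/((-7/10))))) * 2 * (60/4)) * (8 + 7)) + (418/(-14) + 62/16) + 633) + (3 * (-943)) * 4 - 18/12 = -547810841/2520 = -217385.25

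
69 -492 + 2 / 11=-4651 / 11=-422.82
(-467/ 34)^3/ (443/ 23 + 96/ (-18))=-7027481847/ 37771144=-186.05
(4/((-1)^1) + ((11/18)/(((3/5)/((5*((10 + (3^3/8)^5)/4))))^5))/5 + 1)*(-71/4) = -1038739004356035548204929811644498152502022491/676843716479281665301096169472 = -1534680723283085.36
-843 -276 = -1119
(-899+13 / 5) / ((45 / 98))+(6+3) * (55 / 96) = -1557603 / 800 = -1947.00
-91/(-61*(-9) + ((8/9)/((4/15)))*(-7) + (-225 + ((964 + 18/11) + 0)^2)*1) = -33033/338589794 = -0.00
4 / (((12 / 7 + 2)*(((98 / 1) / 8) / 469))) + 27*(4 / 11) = 7300 / 143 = 51.05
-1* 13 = -13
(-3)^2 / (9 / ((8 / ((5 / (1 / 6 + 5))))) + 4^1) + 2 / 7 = 9074 / 4417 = 2.05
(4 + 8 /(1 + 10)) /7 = 52 /77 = 0.68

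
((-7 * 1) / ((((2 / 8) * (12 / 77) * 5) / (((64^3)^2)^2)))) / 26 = -6526552651965996846620.88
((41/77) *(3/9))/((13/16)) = 656/3003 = 0.22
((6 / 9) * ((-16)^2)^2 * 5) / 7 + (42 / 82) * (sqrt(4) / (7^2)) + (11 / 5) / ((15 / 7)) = 223922183 / 7175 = 31208.67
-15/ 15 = -1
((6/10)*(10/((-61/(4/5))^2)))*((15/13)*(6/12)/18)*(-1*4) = -32/241865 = -0.00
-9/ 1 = -9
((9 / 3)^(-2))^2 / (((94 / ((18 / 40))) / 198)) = 11 / 940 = 0.01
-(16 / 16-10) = 9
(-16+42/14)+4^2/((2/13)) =91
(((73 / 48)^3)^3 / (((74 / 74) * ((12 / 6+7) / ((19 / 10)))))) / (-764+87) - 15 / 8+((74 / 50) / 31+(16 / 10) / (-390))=-306378279896632940973941 / 166064715188779194777600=-1.84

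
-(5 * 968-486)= -4354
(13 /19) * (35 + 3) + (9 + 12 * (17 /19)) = 869 /19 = 45.74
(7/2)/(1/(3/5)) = 21/10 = 2.10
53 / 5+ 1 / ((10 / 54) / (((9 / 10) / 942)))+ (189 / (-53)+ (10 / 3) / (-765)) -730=-276124932073 / 381933900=-722.97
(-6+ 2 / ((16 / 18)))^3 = -3375 / 64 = -52.73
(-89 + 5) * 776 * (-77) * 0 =0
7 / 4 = 1.75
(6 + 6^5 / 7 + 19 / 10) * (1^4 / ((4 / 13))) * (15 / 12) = 1018069 / 224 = 4544.95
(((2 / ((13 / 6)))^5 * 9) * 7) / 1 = 42.22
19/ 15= 1.27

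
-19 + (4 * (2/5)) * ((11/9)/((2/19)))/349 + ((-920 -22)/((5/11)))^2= 337250961409/78525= 4294822.81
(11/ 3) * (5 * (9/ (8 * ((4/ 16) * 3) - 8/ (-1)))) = 165/ 14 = 11.79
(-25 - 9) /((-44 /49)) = 833 /22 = 37.86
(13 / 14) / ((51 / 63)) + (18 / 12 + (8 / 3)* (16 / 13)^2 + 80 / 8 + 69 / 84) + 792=195360169 / 241332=809.51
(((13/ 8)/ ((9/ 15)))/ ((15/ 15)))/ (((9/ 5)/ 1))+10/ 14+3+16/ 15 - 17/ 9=33239/ 7560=4.40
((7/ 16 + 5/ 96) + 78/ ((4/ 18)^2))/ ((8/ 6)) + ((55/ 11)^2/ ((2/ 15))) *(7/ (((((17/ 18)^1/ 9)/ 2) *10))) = 8021743/ 2176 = 3686.46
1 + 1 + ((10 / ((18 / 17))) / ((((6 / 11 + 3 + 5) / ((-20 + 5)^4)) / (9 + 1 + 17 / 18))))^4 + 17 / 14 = 1229502617153374832820920440946935 / 8744388352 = 140604759036367056450344.70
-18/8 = -9/4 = -2.25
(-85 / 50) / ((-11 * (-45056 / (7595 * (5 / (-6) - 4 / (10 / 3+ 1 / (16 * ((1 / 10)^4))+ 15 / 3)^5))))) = 399626902981268824967 / 18407914229760000000000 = 0.02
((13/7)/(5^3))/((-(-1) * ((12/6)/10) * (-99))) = -13/17325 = -0.00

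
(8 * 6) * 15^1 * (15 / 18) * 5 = 3000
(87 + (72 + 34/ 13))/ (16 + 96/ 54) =18909/ 2080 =9.09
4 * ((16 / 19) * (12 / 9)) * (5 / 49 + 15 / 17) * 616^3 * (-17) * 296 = -296409135841280 / 57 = -5200160277917.19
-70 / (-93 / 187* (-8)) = -6545 / 372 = -17.59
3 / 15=1 / 5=0.20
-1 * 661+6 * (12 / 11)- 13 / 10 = -72133 / 110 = -655.75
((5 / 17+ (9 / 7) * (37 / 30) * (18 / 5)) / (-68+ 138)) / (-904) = -8929 / 94129000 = -0.00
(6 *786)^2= 22240656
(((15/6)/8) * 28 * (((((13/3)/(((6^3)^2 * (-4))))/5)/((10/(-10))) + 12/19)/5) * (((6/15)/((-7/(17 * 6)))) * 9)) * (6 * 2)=-571073639/820800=-695.75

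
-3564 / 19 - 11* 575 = -6512.58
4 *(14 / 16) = 7 / 2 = 3.50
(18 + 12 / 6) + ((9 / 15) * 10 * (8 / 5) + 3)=163 / 5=32.60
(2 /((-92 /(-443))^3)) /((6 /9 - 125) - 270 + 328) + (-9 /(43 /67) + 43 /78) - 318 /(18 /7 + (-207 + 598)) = -6316733558909647 /357965546446560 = -17.65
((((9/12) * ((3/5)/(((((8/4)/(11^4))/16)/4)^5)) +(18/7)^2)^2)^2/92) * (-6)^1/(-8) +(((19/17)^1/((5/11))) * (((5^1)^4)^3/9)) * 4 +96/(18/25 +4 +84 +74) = 124365499351498441921372056128434873510846149220809203732456068303666528699991351680248602806380929340085157459180145526433092/1432722389529375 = 86803626620472092084518710000000000000000000000000000000000000000000000000000000000000000000000000000000000000.00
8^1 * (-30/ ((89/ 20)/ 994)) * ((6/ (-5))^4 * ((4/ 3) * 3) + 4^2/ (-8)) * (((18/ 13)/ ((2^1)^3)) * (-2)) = 3378582144/ 28925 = 116804.91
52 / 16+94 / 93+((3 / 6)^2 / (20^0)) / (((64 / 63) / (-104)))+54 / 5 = -10.53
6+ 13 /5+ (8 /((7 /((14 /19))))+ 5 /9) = 8548 /855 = 10.00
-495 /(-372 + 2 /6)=297 /223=1.33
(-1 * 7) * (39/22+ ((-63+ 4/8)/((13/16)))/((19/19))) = 150451/286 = 526.05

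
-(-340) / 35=68 / 7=9.71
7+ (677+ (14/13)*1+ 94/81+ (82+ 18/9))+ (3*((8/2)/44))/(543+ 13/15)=72782949665/94494114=770.24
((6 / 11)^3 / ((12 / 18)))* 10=3240 / 1331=2.43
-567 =-567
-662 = -662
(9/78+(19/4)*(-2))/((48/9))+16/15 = -1081/1560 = -0.69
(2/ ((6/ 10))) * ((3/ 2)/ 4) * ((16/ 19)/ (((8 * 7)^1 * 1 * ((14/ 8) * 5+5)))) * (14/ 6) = 2/ 627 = 0.00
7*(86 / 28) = 43 / 2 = 21.50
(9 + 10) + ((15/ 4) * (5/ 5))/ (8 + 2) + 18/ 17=2779/ 136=20.43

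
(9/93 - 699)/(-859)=21666/26629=0.81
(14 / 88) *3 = 21 / 44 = 0.48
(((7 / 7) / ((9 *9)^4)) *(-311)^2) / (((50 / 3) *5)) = 0.00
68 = 68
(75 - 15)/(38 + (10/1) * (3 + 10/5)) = 15/22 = 0.68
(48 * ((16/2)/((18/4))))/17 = 256/51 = 5.02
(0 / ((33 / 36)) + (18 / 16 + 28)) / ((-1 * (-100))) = 233 / 800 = 0.29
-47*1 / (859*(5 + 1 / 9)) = -423 / 39514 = -0.01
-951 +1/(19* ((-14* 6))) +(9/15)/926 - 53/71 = -249668355151/262326540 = -951.75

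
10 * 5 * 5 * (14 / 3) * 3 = 3500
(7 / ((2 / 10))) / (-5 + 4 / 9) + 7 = -28 / 41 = -0.68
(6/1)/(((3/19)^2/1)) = 722/3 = 240.67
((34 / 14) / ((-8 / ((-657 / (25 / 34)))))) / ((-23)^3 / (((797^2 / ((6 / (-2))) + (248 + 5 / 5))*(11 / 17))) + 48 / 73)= 5374175792821 / 14789198550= 363.39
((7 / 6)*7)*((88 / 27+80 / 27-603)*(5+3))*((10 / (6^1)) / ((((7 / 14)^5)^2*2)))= -2694952960 / 81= -33271024.20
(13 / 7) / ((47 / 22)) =286 / 329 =0.87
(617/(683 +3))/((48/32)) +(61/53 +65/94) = 12519085/5126478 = 2.44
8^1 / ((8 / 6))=6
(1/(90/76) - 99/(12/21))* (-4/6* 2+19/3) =-31033/36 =-862.03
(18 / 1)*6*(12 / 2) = 648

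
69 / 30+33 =353 / 10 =35.30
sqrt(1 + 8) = 3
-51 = -51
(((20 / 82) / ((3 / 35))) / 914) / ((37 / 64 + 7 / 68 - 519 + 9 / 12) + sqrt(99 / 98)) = -1751212568000 / 291131160190753689 - 725043200* sqrt(22) / 291131160190753689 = -0.00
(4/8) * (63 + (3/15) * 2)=317/10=31.70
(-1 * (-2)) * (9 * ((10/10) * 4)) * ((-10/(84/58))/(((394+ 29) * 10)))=-0.12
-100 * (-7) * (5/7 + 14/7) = 1900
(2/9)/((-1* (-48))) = 1/216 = 0.00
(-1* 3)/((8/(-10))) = 15/4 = 3.75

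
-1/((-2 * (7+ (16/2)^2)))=1/142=0.01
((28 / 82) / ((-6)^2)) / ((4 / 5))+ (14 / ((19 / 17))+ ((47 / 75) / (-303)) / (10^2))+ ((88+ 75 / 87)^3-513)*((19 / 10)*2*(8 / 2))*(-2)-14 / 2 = -1840646753607830965289 / 86350595895000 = -21315970.49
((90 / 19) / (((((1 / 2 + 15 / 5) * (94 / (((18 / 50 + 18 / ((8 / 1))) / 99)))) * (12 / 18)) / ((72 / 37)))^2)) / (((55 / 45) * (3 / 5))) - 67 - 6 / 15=-6314323139073679 / 93684320062025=-67.40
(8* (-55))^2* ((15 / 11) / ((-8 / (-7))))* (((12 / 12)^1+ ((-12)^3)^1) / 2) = -199468500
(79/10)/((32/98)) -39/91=26617/1120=23.77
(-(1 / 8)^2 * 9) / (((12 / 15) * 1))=-45 / 256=-0.18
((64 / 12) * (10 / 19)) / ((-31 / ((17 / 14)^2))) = -11560 / 86583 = -0.13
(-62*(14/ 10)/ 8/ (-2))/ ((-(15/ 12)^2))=-434/ 125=-3.47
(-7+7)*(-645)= 0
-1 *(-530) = 530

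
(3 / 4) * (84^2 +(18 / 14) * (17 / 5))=741339 / 140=5295.28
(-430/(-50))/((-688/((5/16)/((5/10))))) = -1/128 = -0.01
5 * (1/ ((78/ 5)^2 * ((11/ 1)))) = 0.00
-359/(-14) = 359/14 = 25.64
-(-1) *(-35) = -35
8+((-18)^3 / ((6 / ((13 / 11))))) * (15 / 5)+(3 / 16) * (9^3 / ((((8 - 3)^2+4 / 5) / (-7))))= -26300825 / 7568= -3475.27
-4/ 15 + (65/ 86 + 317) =409561/ 1290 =317.49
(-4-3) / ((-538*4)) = 7 / 2152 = 0.00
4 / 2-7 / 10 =13 / 10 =1.30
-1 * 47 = -47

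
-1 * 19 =-19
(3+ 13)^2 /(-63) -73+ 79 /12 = -17761 /252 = -70.48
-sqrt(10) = -3.16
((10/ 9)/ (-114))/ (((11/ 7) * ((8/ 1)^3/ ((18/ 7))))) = -5/ 160512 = -0.00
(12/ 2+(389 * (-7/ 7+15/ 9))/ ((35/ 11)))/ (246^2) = 0.00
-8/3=-2.67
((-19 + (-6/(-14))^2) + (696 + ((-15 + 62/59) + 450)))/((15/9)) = 9655083/14455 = 667.94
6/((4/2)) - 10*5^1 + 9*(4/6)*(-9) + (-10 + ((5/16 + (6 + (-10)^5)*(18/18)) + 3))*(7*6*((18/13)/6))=-100811197/104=-969338.43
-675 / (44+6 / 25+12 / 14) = -118125 / 7892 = -14.97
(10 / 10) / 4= 1 / 4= 0.25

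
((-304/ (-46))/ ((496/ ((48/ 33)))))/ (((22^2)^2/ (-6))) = -57/ 114829363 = -0.00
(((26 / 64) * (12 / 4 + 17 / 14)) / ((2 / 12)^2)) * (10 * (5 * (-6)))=-517725 / 28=-18490.18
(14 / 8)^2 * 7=343 / 16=21.44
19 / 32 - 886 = -28333 / 32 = -885.41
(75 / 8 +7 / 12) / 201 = 239 / 4824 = 0.05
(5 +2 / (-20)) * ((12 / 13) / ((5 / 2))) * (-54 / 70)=-2268 / 1625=-1.40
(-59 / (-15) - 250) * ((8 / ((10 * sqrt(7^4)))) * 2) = -29528 / 3675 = -8.03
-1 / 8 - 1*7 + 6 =-9 / 8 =-1.12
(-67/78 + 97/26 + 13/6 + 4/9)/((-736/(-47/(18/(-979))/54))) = -59034679/167401728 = -0.35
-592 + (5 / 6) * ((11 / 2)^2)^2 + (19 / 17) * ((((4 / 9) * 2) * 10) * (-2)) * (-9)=570181 / 1632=349.38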